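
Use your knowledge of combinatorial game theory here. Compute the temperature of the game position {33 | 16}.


The game is {33 | 16}, a switch {a | b} with numbers a > b.
Cooling {a | b} by t gives {a - t | b + t}, which stops being hot when a - t = b + t, i.e. at t = (a - b)/2. So the temperature of a switch is (a - b)/2.
Temperature = (Left option - Right option) / 2
= (33 - (16)) / 2
= 17 / 2
= 17/2

17/2


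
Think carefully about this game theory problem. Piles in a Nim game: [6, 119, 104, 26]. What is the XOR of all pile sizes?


We need the XOR (exclusive or) of all pile sizes.
After XOR-ing pile 1 (size 6): 0 XOR 6 = 6
After XOR-ing pile 2 (size 119): 6 XOR 119 = 113
After XOR-ing pile 3 (size 104): 113 XOR 104 = 25
After XOR-ing pile 4 (size 26): 25 XOR 26 = 3
The Nim-value of this position is 3.

3


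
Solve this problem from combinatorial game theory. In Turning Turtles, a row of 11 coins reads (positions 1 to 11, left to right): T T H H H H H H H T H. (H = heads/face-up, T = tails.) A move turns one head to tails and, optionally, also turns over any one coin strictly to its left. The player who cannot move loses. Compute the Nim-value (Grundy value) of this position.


Coins: T T H H H H H H H T H
Key fact: a single head at position k behaves exactly like a Nim heap of size k (turning it to T and optionally flipping a coin at j < k corresponds to moving the heap from k to j, or to 0), and heads combine as a disjunctive sum (two heads at the same place would cancel, matching j XOR j = 0). So the Nim-value is the XOR of the 1-indexed positions of the heads.
Face-up positions (1-indexed): [3, 4, 5, 6, 7, 8, 9, 11]
XOR 0 with 3: 0 XOR 3 = 3
XOR 3 with 4: 3 XOR 4 = 7
XOR 7 with 5: 7 XOR 5 = 2
XOR 2 with 6: 2 XOR 6 = 4
XOR 4 with 7: 4 XOR 7 = 3
XOR 3 with 8: 3 XOR 8 = 11
XOR 11 with 9: 11 XOR 9 = 2
XOR 2 with 11: 2 XOR 11 = 9
Nim-value = 9

9


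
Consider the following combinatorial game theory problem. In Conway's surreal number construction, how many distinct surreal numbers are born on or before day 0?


Day 0: {|} = 0 is born. Count = 1.
Day n: the number of surreal numbers born by day n is 2^(n+1) - 1.
By day 0: 2^1 - 1 = 1
By day 0: 1 surreal numbers.

1


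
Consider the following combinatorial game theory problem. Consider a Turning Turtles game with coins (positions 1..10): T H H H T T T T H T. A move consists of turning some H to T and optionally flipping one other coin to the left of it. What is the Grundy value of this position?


Coins: T H H H T T T T H T
Key fact: a single head at position k behaves exactly like a Nim heap of size k (turning it to T and optionally flipping a coin at j < k corresponds to moving the heap from k to j, or to 0), and heads combine as a disjunctive sum (two heads at the same place would cancel, matching j XOR j = 0). So the Nim-value is the XOR of the 1-indexed positions of the heads.
Face-up positions (1-indexed): [2, 3, 4, 9]
XOR 0 with 2: 0 XOR 2 = 2
XOR 2 with 3: 2 XOR 3 = 1
XOR 1 with 4: 1 XOR 4 = 5
XOR 5 with 9: 5 XOR 9 = 12
Nim-value = 12

12


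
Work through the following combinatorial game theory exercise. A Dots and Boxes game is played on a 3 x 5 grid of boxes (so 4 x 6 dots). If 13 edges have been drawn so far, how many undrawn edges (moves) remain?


Grid: 3 x 5 boxes, i.e. 4 rows and 6 columns of dots.
Horizontal edges: (rows + 1) * cols = 4 * 5 = 20
Vertical edges: rows * (cols + 1) = 3 * 6 = 18
Total edges: 20 + 18 = 38
Edges drawn: 13
Remaining: 38 - 13 = 25

25


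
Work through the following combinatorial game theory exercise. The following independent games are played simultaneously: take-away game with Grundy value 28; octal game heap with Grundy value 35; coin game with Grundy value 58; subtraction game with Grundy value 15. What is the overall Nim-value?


By the Sprague-Grundy theorem, the Grundy value of a sum of games is the XOR of individual Grundy values.
take-away game: Grundy value = 28. Running XOR: 0 XOR 28 = 28
octal game heap: Grundy value = 35. Running XOR: 28 XOR 35 = 63
coin game: Grundy value = 58. Running XOR: 63 XOR 58 = 5
subtraction game: Grundy value = 15. Running XOR: 5 XOR 15 = 10
The combined Grundy value is 10.

10


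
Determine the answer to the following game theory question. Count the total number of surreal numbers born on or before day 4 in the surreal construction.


Day 0: {|} = 0 is born. Count = 1.
Day n: the number of surreal numbers born by day n is 2^(n+1) - 1.
By day 0: 2^1 - 1 = 1
By day 1: 2^2 - 1 = 3
By day 2: 2^3 - 1 = 7
By day 3: 2^4 - 1 = 15
By day 4: 2^5 - 1 = 31
By day 4: 31 surreal numbers.

31


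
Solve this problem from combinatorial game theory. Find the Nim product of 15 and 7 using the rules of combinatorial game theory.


Nim multiplication is bilinear over XOR: (u XOR v) * w = (u*w) XOR (v*w).
So we split each operand into its bit components and XOR the pairwise Nim products.
15 = 1 + 2 + 4 + 8 (as XOR of powers of 2).
7 = 1 + 2 + 4 (as XOR of powers of 2).
Using the standard Nim-product table on single bits:
  2*2 = 3,   2*4 = 8,   2*8 = 12,
  4*4 = 6,   4*8 = 11,  8*8 = 13,
and  1*x = x (identity), k*l = l*k (commutative).
Pairwise Nim products:
  1 * 1 = 1
  1 * 2 = 2
  1 * 4 = 4
  2 * 1 = 2
  2 * 2 = 3
  2 * 4 = 8
  4 * 1 = 4
  4 * 2 = 8
  4 * 4 = 6
  8 * 1 = 8
  8 * 2 = 12
  8 * 4 = 11
XOR them: 1 XOR 2 XOR 4 XOR 2 XOR 3 XOR 8 XOR 4 XOR 8 XOR 6 XOR 8 XOR 12 XOR 11 = 11.
Result: 15 * 7 = 11 (in Nim).

11


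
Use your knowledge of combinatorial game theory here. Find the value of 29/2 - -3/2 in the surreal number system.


x = 29/2, y = -3/2
Converting to common denominator: 2
x = 29/2, y = -3/2
x - y = 29/2 - -3/2 = 16

16


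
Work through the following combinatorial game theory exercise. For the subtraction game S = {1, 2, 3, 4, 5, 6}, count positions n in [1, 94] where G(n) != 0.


Subtraction set S = {1, 2, 3, 4, 5, 6}, so G(n) = n mod 7.
G(n) = 0 when n is a multiple of 7.
Multiples of 7 in [1, 94]: 13
N-positions (nonzero Grundy) = 94 - 13 = 81

81


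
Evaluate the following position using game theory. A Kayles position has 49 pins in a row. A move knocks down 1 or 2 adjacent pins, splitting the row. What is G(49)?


Kayles: a move removes 1 or 2 adjacent pins from a contiguous row.
Removing pins from a row of k leaves two independent rows (a, b) with a + b = k - 1 (one pin) or a + b = k - 2 (two pins); an end removal gives a = 0.
By Sprague-Grundy, G(k) = mex{ G(a) XOR G(b) } over all these splits. G(0) = 0.
G(1): splits (0,0):0^0=0 -> mex({0}) = 1
G(2): splits (0,1):0^1=1 (0,0):0^0=0 -> mex({0, 1}) = 2
G(3): splits (0,2):0^2=2 (1,1):1^1=0 (0,1):0^1=1 -> mex({0, 1, 2}) = 3
G(4): splits (0,3):0^3=3 (1,2):1^2=3 (0,2):0^2=2 (1,1):1^1=0 -> mex({0, 2, 3}) = 1
G(5): splits (0,4):0^1=1 (1,3):1^3=2 (2,2):2^2=0 (0,3):0^3=3 (1,2):1^2=3 -> mex({0, 1, 2, 3}) = 4
G(6) = mex({0, 1, 2, 4}) = 3
G(7) = mex({0, 1, 3, 4, 5}) = 2
G(8) = mex({0, 2, 3, 5, 6}) = 1
G(9) = mex({0, 1, 2, 3, 6, 7}) = 4
G(10) = mex({0, 1, 3, 4, 5, 7}) = 2
G(11) = mex({0, 1, 2, 3, 4, 5}) = 6
G(12) = mex({0, 1, 2, 3, 5, 6, 7}) = 4
G(13) = mex({0, 2, 3, 4, 6, 7}) = 1
G(14) = mex({0, 1, 4, 5, 6, 7}) = 2
G(15) = mex({0, 1, 2, 3, 4, 5, 6}) = 7
G(16) = mex({0, 2, 3, 5, 6, 7}) = 1
G(17) = mex({0, 1, 2, 3, 5, 6, 7}) = 4
G(18) = mex({0, 1, 2, 4, 5, 6}) = 3
G(19) = mex({0, 1, 3, 4, 5, 7}) = 2
G(20) = mex({0, 2, 3, 4, 5, 6, 7}) = 1
G(21) = mex({0, 1, 2, 3, 5, 6, 7}) = 4
G(22) = mex({0, 1, 2, 3, 4, 5, 7}) = 6
G(23) = mex({0, 1, 2, 3, 4, 5, 6}) = 7
G(24) = mex({0, 1, 2, 3, 5, 6, 7}) = 4
G(25) = mex({0, 2, 3, 4, 6, 7}) = 1
G(26) = mex({0, 1, 3, 4, 5, 6, 7}) = 2
G(27) = mex({0, 1, 2, 3, 4, 5, 6, 7}) = 8
G(28) = mex({0, 1, 2, 3, 4, 6, 7, 8}) = 5
G(29) = mex({0, 1, 2, 3, 5, 6, 7, 8, 9}) = 4
G(30) = mex({0, 1, 2, 3, 4, 5, 6, 9, 10}) = 7
G(31) = mex({0, 1, 3, 4, 5, 7, 10, 11}) = 2
G(32) = mex({0, 2, 3, 4, 5, 6, 7, 9, 11}) = 1
G(33) = mex({0, 1, 2, 3, 4, 5, 6, 7, 9, 12}) = 8
G(34) = mex({0, 1, 2, 3, 4, 5, 7, 8, 11, 12}) = 6
G(35) = mex({0, 1, 2, 3, 4, 5, 6, 8, 9, 10, 11}) = 7
G(36) = mex({0, 1, 2, 3, 5, 6, 7, 9, 10}) = 4
G(37) = mex({0, 2, 3, 4, 6, 7, 9, 10, 11, 12}) = 1
G(38) = mex({0, 1, 3, 4, 5, 6, 7, 9, 10, 11, 12}) = 2
G(39) = mex({0, 1, 2, 4, 5, 6, 7, 9, 10, 12, 14}) = 3
G(40) = mex({0, 2, 3, 4, 6, 7, 11, 12, 14}) = 1
G(41) = mex({0, 1, 2, 3, 5, 6, 7, 9, 10, 11, 12}) = 4
G(42) = mex({0, 1, 2, 3, 4, 5, 6, 9, 10}) = 7
G(43) = mex({0, 1, 3, 4, 5, 7, 9, 10, 12, 15}) = 2
G(44) = mex({0, 2, 3, 4, 5, 6, 7, 9, 10, 12, 15}) = 1
G(45) = mex({0, 1, 2, 3, 4, 5, 6, 7, 9, 10, 12, 14}) = 8
G(46) = mex({0, 1, 3, 4, 5, 7, 8, 11, 12, 14}) = 2
G(47) = mex({0, 1, 2, 3, 4, 5, 6, 8, 9, 10, 11, 12}) = 7
G(48) = mex({0, 1, 2, 3, 5, 6, 7, 9, 10}) = 4
G(49) = mex({0, 2, 3, 4, 6, 7, 9, 10, 11, 12, 15}) = 1
Therefore G(49) = 1.

1


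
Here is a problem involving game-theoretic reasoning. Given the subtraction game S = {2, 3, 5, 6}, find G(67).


The subtraction set is S = {2, 3, 5, 6}.
G(k) = mex{ G(k - s) : s in S, s <= k }. We compute iteratively: G(0) = 0.
G(1) = mex({}) = 0
G(2) = mex({0}) = 1
G(3) = mex({0}) = 1
G(4) = mex({0, 1}) = 2
G(5) = mex({0, 1}) = 2
G(6) = mex({0, 1, 2}) = 3
G(7) = mex({0, 1, 2}) = 3
G(8) = mex({1, 2, 3}) = 0
G(9) = mex({1, 2, 3}) = 0
G(10) = mex({0, 2, 3}) = 1
G(11) = mex({0, 2, 3}) = 1
G(12) = mex({0, 1, 3}) = 2
G(13) = mex({0, 1, 3}) = 2
Observe that G(8)..G(13) = 0, 0, 1, 1, 2, 2 repeats G(0)..G(5) = 0, 0, 1, 1, 2, 2.
For k >= max(S) = 6, G(k) is determined by the previous 6 values G(k-6)..G(k-1); a window of 6 consecutive values has recurred shifted by 8, so by induction G(k + 8) = G(k) for all k >= 0: the sequence is periodic from the start with period 8.
One period: G(0..7) = 0, 0, 1, 1, 2, 2, 3, 3.
67 mod 8 = 3, so G(67) = G(3) = 1.

1


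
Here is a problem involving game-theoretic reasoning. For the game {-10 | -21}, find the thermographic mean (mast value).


Game = {-10 | -21}, a switch {a | b} with numbers a > b.
Its thermograph has left wall a - t and right wall b + t, which meet at t = (a - b)/2, where both equal (a + b)/2. So the mast (mean value) is at (a + b)/2.
Mean = (-10 + (-21))/2 = -31/2 = -31/2

-31/2


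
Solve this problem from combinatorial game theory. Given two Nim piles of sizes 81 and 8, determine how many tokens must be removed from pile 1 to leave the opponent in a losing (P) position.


Piles: 81 and 8
Current XOR: 81 XOR 8 = 89 (non-zero, so this is an N-position).
To make the XOR zero, we need to find a move that balances the piles.
For pile 1 (size 81): target = 81 XOR 89 = 8
We reduce pile 1 from 81 to 8.
Tokens removed: 81 - 8 = 73
Verification: 8 XOR 8 = 0

73


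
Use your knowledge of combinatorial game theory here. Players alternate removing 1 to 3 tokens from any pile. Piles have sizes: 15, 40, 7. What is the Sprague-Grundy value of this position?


Subtraction set: {1, 2, 3}
For this subtraction set, G(n) = n mod 4 (period = max + 1 = 4).
Pile 1 (size 15): G(15) = 15 mod 4 = 3
Pile 2 (size 40): G(40) = 40 mod 4 = 0
Pile 3 (size 7): G(7) = 7 mod 4 = 3
Total Grundy value = XOR of all: 3 XOR 0 XOR 3 = 0

0


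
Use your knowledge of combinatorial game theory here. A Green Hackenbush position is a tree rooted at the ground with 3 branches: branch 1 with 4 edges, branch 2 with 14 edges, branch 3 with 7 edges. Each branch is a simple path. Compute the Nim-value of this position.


The tree has 3 branches from the ground vertex.
In Green Hackenbush, the Nim-value of a simple path of length k is k.
Branch 1: length 4, Nim-value = 4
Branch 2: length 14, Nim-value = 14
Branch 3: length 7, Nim-value = 7
Total Nim-value = XOR of all branch values:
0 XOR 4 = 4
4 XOR 14 = 10
10 XOR 7 = 13
Nim-value of the tree = 13

13


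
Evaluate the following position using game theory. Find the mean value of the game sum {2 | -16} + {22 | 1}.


G1 = {2 | -16}, G2 = {22 | 1}
Each is a switch {a | b} with numbers a > b; its mean value is (a + b)/2, and mean value is additive over game sums: m(G1 + G2) = m(G1) + m(G2).
Mean of G1 = (2 + (-16))/2 = -14/2 = -7
Mean of G2 = (22 + (1))/2 = 23/2 = 23/2
Mean of G1 + G2 = -7 + 23/2 = 9/2

9/2


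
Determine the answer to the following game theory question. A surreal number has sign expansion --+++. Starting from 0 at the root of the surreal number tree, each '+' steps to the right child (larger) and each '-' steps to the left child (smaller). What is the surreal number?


Sign expansion: --+++
Rule: track bounds (lo, hi), initially (-inf, +inf). On '+', the current value becomes lo and we move to the simplest number in (value, hi): value + 1 if hi = +inf, otherwise the midpoint (value + hi)/2. On '-', the current value becomes hi and we move to value - 1 if lo = -inf, otherwise the midpoint (lo + value)/2.
Start at 0.
Step 1: sign = -, move left. Bounds: (-inf, 0). Value = -1
Step 2: sign = -, move left. Bounds: (-inf, -1). Value = -2
Step 3: sign = +, move right. Bounds: (-2, -1). Value = -3/2
Step 4: sign = +, move right. Bounds: (-3/2, -1). Value = -5/4
Step 5: sign = +, move right. Bounds: (-5/4, -1). Value = -9/8
The surreal number with sign expansion --+++ is -9/8.

-9/8


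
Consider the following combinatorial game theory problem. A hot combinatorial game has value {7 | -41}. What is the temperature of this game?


The game is {7 | -41}, a switch {a | b} with numbers a > b.
Cooling {a | b} by t gives {a - t | b + t}, which stops being hot when a - t = b + t, i.e. at t = (a - b)/2. So the temperature of a switch is (a - b)/2.
Temperature = (Left option - Right option) / 2
= (7 - (-41)) / 2
= 48 / 2
= 24

24


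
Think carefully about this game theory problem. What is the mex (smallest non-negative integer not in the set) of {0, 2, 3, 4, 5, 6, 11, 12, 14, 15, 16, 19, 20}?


Set = {0, 2, 3, 4, 5, 6, 11, 12, 14, 15, 16, 19, 20}
0 is in the set.
1 is NOT in the set. This is the mex.
mex = 1

1


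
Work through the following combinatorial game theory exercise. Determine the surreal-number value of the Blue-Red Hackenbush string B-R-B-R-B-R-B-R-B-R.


Edges (from ground): B-R-B-R-B-R-B-R-B-R
By Berlekamp's sign-expansion rule, a Blue-Red Hackenbush stalk has the value of the surreal number whose sign sequence is the edge sequence with B -> + and R -> -.
Sign sequence: +-+-+-+-+-
Trace the sign expansion in the surreal number tree, starting from 0:
Edge 1: B (sign +) -> bounds (0, +inf), value = 1
Edge 2: R (sign -) -> bounds (0, 1), value = 1/2
Edge 3: B (sign +) -> bounds (1/2, 1), value = 3/4
Edge 4: R (sign -) -> bounds (1/2, 3/4), value = 5/8
Edge 5: B (sign +) -> bounds (5/8, 3/4), value = 11/16
Edge 6: R (sign -) -> bounds (5/8, 11/16), value = 21/32
Edge 7: B (sign +) -> bounds (21/32, 11/16), value = 43/64
Edge 8: R (sign -) -> bounds (21/32, 43/64), value = 85/128
Edge 9: B (sign +) -> bounds (85/128, 43/64), value = 171/256
Edge 10: R (sign -) -> bounds (85/128, 171/256), value = 341/512
Game value = 341/512

341/512


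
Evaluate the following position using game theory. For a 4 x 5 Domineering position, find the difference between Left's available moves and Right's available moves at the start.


Board is 4 x 5 (rows x cols).
Left (vertical) placements: (rows-1) * cols = 3 * 5 = 15
Right (horizontal) placements: rows * (cols-1) = 4 * 4 = 16
Advantage = Left - Right = 15 - 16 = -1

-1


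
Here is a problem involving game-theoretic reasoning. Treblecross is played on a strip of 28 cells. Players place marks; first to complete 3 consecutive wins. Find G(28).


Treblecross: place X on empty cells; 3-in-a-row wins.
Playing within two cells of an existing X lets the opponent win at once, so sensible play treats the cells i-2..i+2 around each X as dead. The player left with no safe cell loses, so this is a normal-play take-away game on strips of safe cells.
Placing X at cell i (0-indexed) of a strip of k safe cells leaves independent strips of sizes max(0, i-2) and max(0, k-i-3). Hence G(k) = mex{ G(max(0,i-2)) XOR G(max(0,k-i-3)) : 0 <= i < k }, with G(0) = 0.
G(1): splits (0,0):0^0=0 -> mex({0}) = 1
G(2): splits (0,0):0^0=0 -> mex({0}) = 1
G(3): splits (0,0):0^0=0 -> mex({0}) = 1
G(4): splits (0,1):0^1=1 (0,0):0^0=0 -> mex({0, 1}) = 2
G(5): splits (0,2):0^1=1 (0,1):0^1=1 (0,0):0^0=0 -> mex({0, 1}) = 2
G(6) = mex({1}) = 0
G(7) = mex({0, 1, 2}) = 3
G(8) = mex({0, 1, 2}) = 3
G(9) = mex({0, 2}) = 1
G(10) = mex({0, 2, 3}) = 1
G(11) = mex({0, 3}) = 1
G(12) = mex({1, 3}) = 0
G(13) = mex({0, 1, 2, 3}) = 4
G(14) = mex({0, 1, 2}) = 3
G(15) = mex({0, 1, 2}) = 3
G(16) = mex({0, 1, 2, 4}) = 3
G(17) = mex({0, 1, 3, 4}) = 2
G(18) = mex({0, 1, 3, 4}) = 2
G(19) = mex({0, 1, 3, 5}) = 2
G(20) = mex({0, 1, 2, 3, 5}) = 4
G(21) = mex({0, 1, 2, 3, 5}) = 4
G(22) = mex({1, 2, 6}) = 0
G(23) = mex({0, 1, 2, 3, 4, 6}) = 5
G(24) = mex({0, 1, 2, 3, 4}) = 5
G(25) = mex({0, 1, 3, 4, 7}) = 2
G(26) = mex({0, 1, 3, 4, 5, 7}) = 2
G(27) = mex({0, 1, 3, 5}) = 2
G(28) = mex({0, 1, 2, 5}) = 3
Therefore G(28) = 3.

3


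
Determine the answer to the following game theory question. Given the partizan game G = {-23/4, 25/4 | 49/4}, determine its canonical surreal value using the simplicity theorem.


Left options: {-23/4, 25/4}, max = 25/4
Right options: {49/4}, min = 49/4
All options are numbers and max(Left) < min(Right), so by the simplicity theorem the value is the simplest (earliest-born) number strictly between 25/4 and 49/4.
Integers 7 through 12 all lie strictly between 25/4 and 49/4.
Among integers, the simplest (lowest birthday = smallest |n|; 0 is born on day 0, +-n on day n) is 7.
No non-integer in the interval can be simpler: if x is a non-integer in the interval, then floor(x) or ceil(x) also lies in the interval (the interval contains an integer), and both are proper prefixes of x's sign expansion, i.e. born earlier. So the game value is 7.
Game value = 7

7


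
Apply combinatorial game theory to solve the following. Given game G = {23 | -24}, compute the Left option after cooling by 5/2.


Original game: {23 | -24} (a switch {a | b} with a > b).
Cooling by t (for t below the temperature (a - b)/2 = 47/2) taxes each move by t: {a | b} cooled by t is {a - t | b + t}.
Cooling amount: t = 5/2
Cooled Left option: 23 - 5/2 = 41/2
Cooled Right option: -24 + 5/2 = -43/2
Cooled game: {41/2 | -43/2}
Left option = 41/2

41/2


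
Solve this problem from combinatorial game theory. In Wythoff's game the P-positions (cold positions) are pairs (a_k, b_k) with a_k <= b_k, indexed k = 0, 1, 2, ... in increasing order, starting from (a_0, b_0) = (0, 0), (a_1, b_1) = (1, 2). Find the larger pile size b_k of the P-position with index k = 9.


By Wythoff's theorem, a_k = floor(k * phi) and b_k = floor(k * phi^2) = a_k + k, where phi = (1 + sqrt(5))/2 is the golden ratio.
phi = (1 + sqrt(5))/2 = 1.618034
phi^2 = phi + 1 = 2.618034
k = 9
k * phi^2 = 9 * 2.618034 = 23.562306
b_9 = floor(k * phi^2) = 23 (check: a_9 + k = 14 + 9 = 23)

23


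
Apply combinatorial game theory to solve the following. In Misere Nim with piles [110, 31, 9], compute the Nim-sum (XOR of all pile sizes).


We need the XOR (exclusive or) of all pile sizes.
After XOR-ing pile 1 (size 110): 0 XOR 110 = 110
After XOR-ing pile 2 (size 31): 110 XOR 31 = 113
After XOR-ing pile 3 (size 9): 113 XOR 9 = 120
The Nim-value of this position is 120.

120


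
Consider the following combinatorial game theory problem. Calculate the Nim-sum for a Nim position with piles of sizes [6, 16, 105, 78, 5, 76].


We need the XOR (exclusive or) of all pile sizes.
After XOR-ing pile 1 (size 6): 0 XOR 6 = 6
After XOR-ing pile 2 (size 16): 6 XOR 16 = 22
After XOR-ing pile 3 (size 105): 22 XOR 105 = 127
After XOR-ing pile 4 (size 78): 127 XOR 78 = 49
After XOR-ing pile 5 (size 5): 49 XOR 5 = 52
After XOR-ing pile 6 (size 76): 52 XOR 76 = 120
The Nim-value of this position is 120.

120


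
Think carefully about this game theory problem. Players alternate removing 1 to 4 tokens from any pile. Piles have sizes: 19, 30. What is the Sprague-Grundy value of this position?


Subtraction set: {1, 2, 3, 4}
For this subtraction set, G(n) = n mod 5 (period = max + 1 = 5).
Pile 1 (size 19): G(19) = 19 mod 5 = 4
Pile 2 (size 30): G(30) = 30 mod 5 = 0
Total Grundy value = XOR of all: 4 XOR 0 = 4

4


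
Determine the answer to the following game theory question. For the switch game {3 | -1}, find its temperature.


The game is {3 | -1}, a switch {a | b} with numbers a > b.
Cooling {a | b} by t gives {a - t | b + t}, which stops being hot when a - t = b + t, i.e. at t = (a - b)/2. So the temperature of a switch is (a - b)/2.
Temperature = (Left option - Right option) / 2
= (3 - (-1)) / 2
= 4 / 2
= 2

2


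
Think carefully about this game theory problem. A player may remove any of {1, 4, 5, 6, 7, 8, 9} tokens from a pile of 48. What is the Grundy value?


The subtraction set is S = {1, 4, 5, 6, 7, 8, 9}.
G(k) = mex{ G(k - s) : s in S, s <= k }. We compute iteratively: G(0) = 0.
G(1) = mex({0}) = 1
G(2) = mex({1}) = 0
G(3) = mex({0}) = 1
G(4) = mex({0, 1}) = 2
G(5) = mex({0, 1, 2}) = 3
G(6) = mex({0, 1, 3}) = 2
G(7) = mex({0, 1, 2}) = 3
G(8) = mex({0, 1, 2, 3}) = 4
G(9) = mex({0, 1, 2, 3, 4}) = 5
G(10) = mex({0, 1, 2, 3, 5}) = 4
G(11) = mex({0, 1, 2, 3, 4}) = 5
G(12) = mex({1, 2, 3, 4, 5}) = 0
G(13) = mex({0, 2, 3, 4, 5}) = 1
G(14) = mex({1, 2, 3, 4, 5}) = 0
G(15) = mex({0, 2, 3, 4, 5}) = 1
G(16) = mex({0, 1, 3, 4, 5}) = 2
G(17) = mex({0, 1, 2, 4, 5}) = 3
G(18) = mex({0, 1, 3, 4, 5}) = 2
G(19) = mex({0, 1, 2, 4, 5}) = 3
G(20) = mex({0, 1, 2, 3, 5}) = 4
Observe that G(12)..G(20) = 0, 1, 0, 1, 2, 3, 2, 3, 4 repeats G(0)..G(8) = 0, 1, 0, 1, 2, 3, 2, 3, 4.
For k >= max(S) = 9, G(k) is determined by the previous 9 values G(k-9)..G(k-1); a window of 9 consecutive values has recurred shifted by 12, so by induction G(k + 12) = G(k) for all k >= 0: the sequence is periodic from the start with period 12.
One period: G(0..11) = 0, 1, 0, 1, 2, 3, 2, 3, 4, 5, 4, 5.
48 mod 12 = 0, so G(48) = G(0) = 0.

0


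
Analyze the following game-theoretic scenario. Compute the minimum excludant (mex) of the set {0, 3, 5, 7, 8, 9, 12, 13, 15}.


Set = {0, 3, 5, 7, 8, 9, 12, 13, 15}
0 is in the set.
1 is NOT in the set. This is the mex.
mex = 1

1


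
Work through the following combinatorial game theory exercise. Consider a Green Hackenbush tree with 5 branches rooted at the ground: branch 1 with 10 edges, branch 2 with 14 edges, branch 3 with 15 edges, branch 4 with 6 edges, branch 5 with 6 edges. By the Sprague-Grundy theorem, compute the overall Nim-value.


The tree has 5 branches from the ground vertex.
In Green Hackenbush, the Nim-value of a simple path of length k is k.
Branch 1: length 10, Nim-value = 10
Branch 2: length 14, Nim-value = 14
Branch 3: length 15, Nim-value = 15
Branch 4: length 6, Nim-value = 6
Branch 5: length 6, Nim-value = 6
Total Nim-value = XOR of all branch values:
0 XOR 10 = 10
10 XOR 14 = 4
4 XOR 15 = 11
11 XOR 6 = 13
13 XOR 6 = 11
Nim-value of the tree = 11

11


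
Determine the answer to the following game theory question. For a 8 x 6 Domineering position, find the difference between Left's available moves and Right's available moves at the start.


Board is 8 x 6 (rows x cols).
Left (vertical) placements: (rows-1) * cols = 7 * 6 = 42
Right (horizontal) placements: rows * (cols-1) = 8 * 5 = 40
Advantage = Left - Right = 42 - 40 = 2

2


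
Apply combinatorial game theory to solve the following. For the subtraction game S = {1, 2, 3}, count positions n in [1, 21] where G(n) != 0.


Subtraction set S = {1, 2, 3}, so G(n) = n mod 4.
G(n) = 0 when n is a multiple of 4.
Multiples of 4 in [1, 21]: 5
N-positions (nonzero Grundy) = 21 - 5 = 16

16


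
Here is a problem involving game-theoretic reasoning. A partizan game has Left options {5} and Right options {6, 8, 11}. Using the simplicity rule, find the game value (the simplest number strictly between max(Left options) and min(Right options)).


Left options: {5}, max = 5
Right options: {6, 8, 11}, min = 6
All options are numbers and max(Left) < min(Right), so by the simplicity theorem the value is the simplest (earliest-born) number strictly between 5 and 6.
No integer lies strictly between 5 and 6, so the value is the dyadic rational m/2^k in the interval with the smallest k (then m odd); search k = 1, 2, ...:
Denominator 2: 11/2 lies strictly between 5 and 6 -- found.
The simplest number in the interval is 11/2.
Game value = 11/2

11/2


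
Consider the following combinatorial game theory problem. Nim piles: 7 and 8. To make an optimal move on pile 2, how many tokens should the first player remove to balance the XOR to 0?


Piles: 7 and 8
Current XOR: 7 XOR 8 = 15 (non-zero, so this is an N-position).
To make the XOR zero, we need to find a move that balances the piles.
For pile 2 (size 8): target = 8 XOR 15 = 7
We reduce pile 2 from 8 to 7.
Tokens removed: 8 - 7 = 1
Verification: 7 XOR 7 = 0

1


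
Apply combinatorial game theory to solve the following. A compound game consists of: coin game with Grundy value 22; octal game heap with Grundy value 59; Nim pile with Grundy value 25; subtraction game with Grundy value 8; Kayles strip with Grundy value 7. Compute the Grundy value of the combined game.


By the Sprague-Grundy theorem, the Grundy value of a sum of games is the XOR of individual Grundy values.
coin game: Grundy value = 22. Running XOR: 0 XOR 22 = 22
octal game heap: Grundy value = 59. Running XOR: 22 XOR 59 = 45
Nim pile: Grundy value = 25. Running XOR: 45 XOR 25 = 52
subtraction game: Grundy value = 8. Running XOR: 52 XOR 8 = 60
Kayles strip: Grundy value = 7. Running XOR: 60 XOR 7 = 59
The combined Grundy value is 59.

59


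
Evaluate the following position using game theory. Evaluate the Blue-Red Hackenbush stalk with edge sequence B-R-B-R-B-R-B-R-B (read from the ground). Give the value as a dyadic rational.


Edges (from ground): B-R-B-R-B-R-B-R-B
By Berlekamp's sign-expansion rule, a Blue-Red Hackenbush stalk has the value of the surreal number whose sign sequence is the edge sequence with B -> + and R -> -.
Sign sequence: +-+-+-+-+
Trace the sign expansion in the surreal number tree, starting from 0:
Edge 1: B (sign +) -> bounds (0, +inf), value = 1
Edge 2: R (sign -) -> bounds (0, 1), value = 1/2
Edge 3: B (sign +) -> bounds (1/2, 1), value = 3/4
Edge 4: R (sign -) -> bounds (1/2, 3/4), value = 5/8
Edge 5: B (sign +) -> bounds (5/8, 3/4), value = 11/16
Edge 6: R (sign -) -> bounds (5/8, 11/16), value = 21/32
Edge 7: B (sign +) -> bounds (21/32, 11/16), value = 43/64
Edge 8: R (sign -) -> bounds (21/32, 43/64), value = 85/128
Edge 9: B (sign +) -> bounds (85/128, 43/64), value = 171/256
Game value = 171/256

171/256


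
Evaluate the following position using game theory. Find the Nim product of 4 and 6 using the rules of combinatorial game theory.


Nim multiplication is bilinear over XOR: (u XOR v) * w = (u*w) XOR (v*w).
So we split each operand into its bit components and XOR the pairwise Nim products.
4 = 4 (as XOR of powers of 2).
6 = 2 + 4 (as XOR of powers of 2).
Using the standard Nim-product table on single bits:
  2*2 = 3,   2*4 = 8,   2*8 = 12,
  4*4 = 6,   4*8 = 11,  8*8 = 13,
and  1*x = x (identity), k*l = l*k (commutative).
Pairwise Nim products:
  4 * 2 = 8
  4 * 4 = 6
XOR them: 8 XOR 6 = 14.
Result: 4 * 6 = 14 (in Nim).

14


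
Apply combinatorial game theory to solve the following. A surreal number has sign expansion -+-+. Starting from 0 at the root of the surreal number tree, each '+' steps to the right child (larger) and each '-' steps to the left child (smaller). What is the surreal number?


Sign expansion: -+-+
Rule: track bounds (lo, hi), initially (-inf, +inf). On '+', the current value becomes lo and we move to the simplest number in (value, hi): value + 1 if hi = +inf, otherwise the midpoint (value + hi)/2. On '-', the current value becomes hi and we move to value - 1 if lo = -inf, otherwise the midpoint (lo + value)/2.
Start at 0.
Step 1: sign = -, move left. Bounds: (-inf, 0). Value = -1
Step 2: sign = +, move right. Bounds: (-1, 0). Value = -1/2
Step 3: sign = -, move left. Bounds: (-1, -1/2). Value = -3/4
Step 4: sign = +, move right. Bounds: (-3/4, -1/2). Value = -5/8
The surreal number with sign expansion -+-+ is -5/8.

-5/8


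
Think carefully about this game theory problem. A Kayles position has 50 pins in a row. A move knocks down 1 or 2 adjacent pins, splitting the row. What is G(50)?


Kayles: a move removes 1 or 2 adjacent pins from a contiguous row.
Removing pins from a row of k leaves two independent rows (a, b) with a + b = k - 1 (one pin) or a + b = k - 2 (two pins); an end removal gives a = 0.
By Sprague-Grundy, G(k) = mex{ G(a) XOR G(b) } over all these splits. G(0) = 0.
G(1): splits (0,0):0^0=0 -> mex({0}) = 1
G(2): splits (0,1):0^1=1 (0,0):0^0=0 -> mex({0, 1}) = 2
G(3): splits (0,2):0^2=2 (1,1):1^1=0 (0,1):0^1=1 -> mex({0, 1, 2}) = 3
G(4): splits (0,3):0^3=3 (1,2):1^2=3 (0,2):0^2=2 (1,1):1^1=0 -> mex({0, 2, 3}) = 1
G(5): splits (0,4):0^1=1 (1,3):1^3=2 (2,2):2^2=0 (0,3):0^3=3 (1,2):1^2=3 -> mex({0, 1, 2, 3}) = 4
G(6) = mex({0, 1, 2, 4}) = 3
G(7) = mex({0, 1, 3, 4, 5}) = 2
G(8) = mex({0, 2, 3, 5, 6}) = 1
G(9) = mex({0, 1, 2, 3, 6, 7}) = 4
G(10) = mex({0, 1, 3, 4, 5, 7}) = 2
G(11) = mex({0, 1, 2, 3, 4, 5}) = 6
G(12) = mex({0, 1, 2, 3, 5, 6, 7}) = 4
G(13) = mex({0, 2, 3, 4, 6, 7}) = 1
G(14) = mex({0, 1, 4, 5, 6, 7}) = 2
G(15) = mex({0, 1, 2, 3, 4, 5, 6}) = 7
G(16) = mex({0, 2, 3, 5, 6, 7}) = 1
G(17) = mex({0, 1, 2, 3, 5, 6, 7}) = 4
G(18) = mex({0, 1, 2, 4, 5, 6}) = 3
G(19) = mex({0, 1, 3, 4, 5, 7}) = 2
G(20) = mex({0, 2, 3, 4, 5, 6, 7}) = 1
G(21) = mex({0, 1, 2, 3, 5, 6, 7}) = 4
G(22) = mex({0, 1, 2, 3, 4, 5, 7}) = 6
G(23) = mex({0, 1, 2, 3, 4, 5, 6}) = 7
G(24) = mex({0, 1, 2, 3, 5, 6, 7}) = 4
G(25) = mex({0, 2, 3, 4, 6, 7}) = 1
G(26) = mex({0, 1, 3, 4, 5, 6, 7}) = 2
G(27) = mex({0, 1, 2, 3, 4, 5, 6, 7}) = 8
G(28) = mex({0, 1, 2, 3, 4, 6, 7, 8}) = 5
G(29) = mex({0, 1, 2, 3, 5, 6, 7, 8, 9}) = 4
G(30) = mex({0, 1, 2, 3, 4, 5, 6, 9, 10}) = 7
G(31) = mex({0, 1, 3, 4, 5, 7, 10, 11}) = 2
G(32) = mex({0, 2, 3, 4, 5, 6, 7, 9, 11}) = 1
G(33) = mex({0, 1, 2, 3, 4, 5, 6, 7, 9, 12}) = 8
G(34) = mex({0, 1, 2, 3, 4, 5, 7, 8, 11, 12}) = 6
G(35) = mex({0, 1, 2, 3, 4, 5, 6, 8, 9, 10, 11}) = 7
G(36) = mex({0, 1, 2, 3, 5, 6, 7, 9, 10}) = 4
G(37) = mex({0, 2, 3, 4, 6, 7, 9, 10, 11, 12}) = 1
G(38) = mex({0, 1, 3, 4, 5, 6, 7, 9, 10, 11, 12}) = 2
G(39) = mex({0, 1, 2, 4, 5, 6, 7, 9, 10, 12, 14}) = 3
G(40) = mex({0, 2, 3, 4, 6, 7, 11, 12, 14}) = 1
G(41) = mex({0, 1, 2, 3, 5, 6, 7, 9, 10, 11, 12}) = 4
G(42) = mex({0, 1, 2, 3, 4, 5, 6, 9, 10}) = 7
G(43) = mex({0, 1, 3, 4, 5, 7, 9, 10, 12, 15}) = 2
G(44) = mex({0, 2, 3, 4, 5, 6, 7, 9, 10, 12, 15}) = 1
G(45) = mex({0, 1, 2, 3, 4, 5, 6, 7, 9, 10, 12, 14}) = 8
G(46) = mex({0, 1, 3, 4, 5, 7, 8, 11, 12, 14}) = 2
G(47) = mex({0, 1, 2, 3, 4, 5, 6, 8, 9, 10, 11, 12}) = 7
G(48) = mex({0, 1, 2, 3, 5, 6, 7, 9, 10}) = 4
G(49) = mex({0, 2, 3, 4, 6, 7, 9, 10, 11, 12, 15}) = 1
G(50) = mex({0, 1, 4, 5, 6, 7, 9, 11, 12, 14, 15}) = 2
Therefore G(50) = 2.

2


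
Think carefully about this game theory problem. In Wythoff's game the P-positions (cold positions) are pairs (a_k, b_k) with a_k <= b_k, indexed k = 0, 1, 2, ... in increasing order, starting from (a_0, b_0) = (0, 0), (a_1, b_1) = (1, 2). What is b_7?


By Wythoff's theorem, a_k = floor(k * phi) and b_k = floor(k * phi^2) = a_k + k, where phi = (1 + sqrt(5))/2 is the golden ratio.
phi = (1 + sqrt(5))/2 = 1.618034
phi^2 = phi + 1 = 2.618034
k = 7
k * phi^2 = 7 * 2.618034 = 18.326238
b_7 = floor(k * phi^2) = 18 (check: a_7 + k = 11 + 7 = 18)

18


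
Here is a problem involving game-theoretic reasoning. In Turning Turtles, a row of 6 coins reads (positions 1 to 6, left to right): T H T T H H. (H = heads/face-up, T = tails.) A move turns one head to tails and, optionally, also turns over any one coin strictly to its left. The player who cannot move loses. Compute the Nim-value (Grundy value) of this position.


Coins: T H T T H H
Key fact: a single head at position k behaves exactly like a Nim heap of size k (turning it to T and optionally flipping a coin at j < k corresponds to moving the heap from k to j, or to 0), and heads combine as a disjunctive sum (two heads at the same place would cancel, matching j XOR j = 0). So the Nim-value is the XOR of the 1-indexed positions of the heads.
Face-up positions (1-indexed): [2, 5, 6]
XOR 0 with 2: 0 XOR 2 = 2
XOR 2 with 5: 2 XOR 5 = 7
XOR 7 with 6: 7 XOR 6 = 1
Nim-value = 1

1


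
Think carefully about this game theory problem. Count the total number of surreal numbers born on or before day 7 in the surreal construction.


Day 0: {|} = 0 is born. Count = 1.
Day n: the number of surreal numbers born by day n is 2^(n+1) - 1.
By day 0: 2^1 - 1 = 1
By day 1: 2^2 - 1 = 3
By day 2: 2^3 - 1 = 7
By day 3: 2^4 - 1 = 15
By day 4: 2^5 - 1 = 31
By day 5: 2^6 - 1 = 63
By day 6: 2^7 - 1 = 127
By day 7: 2^8 - 1 = 255
By day 7: 255 surreal numbers.

255


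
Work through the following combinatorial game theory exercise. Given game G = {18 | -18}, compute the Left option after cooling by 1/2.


Original game: {18 | -18} (a switch {a | b} with a > b).
Cooling by t (for t below the temperature (a - b)/2 = 18) taxes each move by t: {a | b} cooled by t is {a - t | b + t}.
Cooling amount: t = 1/2
Cooled Left option: 18 - 1/2 = 35/2
Cooled Right option: -18 + 1/2 = -35/2
Cooled game: {35/2 | -35/2}
Left option = 35/2

35/2


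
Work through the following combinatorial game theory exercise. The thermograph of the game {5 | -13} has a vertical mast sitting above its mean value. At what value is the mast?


Game = {5 | -13}, a switch {a | b} with numbers a > b.
Its thermograph has left wall a - t and right wall b + t, which meet at t = (a - b)/2, where both equal (a + b)/2. So the mast (mean value) is at (a + b)/2.
Mean = (5 + (-13))/2 = -8/2 = -4

-4


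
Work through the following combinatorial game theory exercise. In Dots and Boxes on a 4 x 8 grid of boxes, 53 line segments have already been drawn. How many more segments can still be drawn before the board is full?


Grid: 4 x 8 boxes, i.e. 5 rows and 9 columns of dots.
Horizontal edges: (rows + 1) * cols = 5 * 8 = 40
Vertical edges: rows * (cols + 1) = 4 * 9 = 36
Total edges: 40 + 36 = 76
Edges drawn: 53
Remaining: 76 - 53 = 23

23


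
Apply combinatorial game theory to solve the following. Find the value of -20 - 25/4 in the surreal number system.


x = -20, y = 25/4
Converting to common denominator: 4
x = -80/4, y = 25/4
x - y = -20 - 25/4 = -105/4

-105/4


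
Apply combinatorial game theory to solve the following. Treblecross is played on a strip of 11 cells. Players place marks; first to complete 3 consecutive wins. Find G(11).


Treblecross: place X on empty cells; 3-in-a-row wins.
Playing within two cells of an existing X lets the opponent win at once, so sensible play treats the cells i-2..i+2 around each X as dead. The player left with no safe cell loses, so this is a normal-play take-away game on strips of safe cells.
Placing X at cell i (0-indexed) of a strip of k safe cells leaves independent strips of sizes max(0, i-2) and max(0, k-i-3). Hence G(k) = mex{ G(max(0,i-2)) XOR G(max(0,k-i-3)) : 0 <= i < k }, with G(0) = 0.
G(1): splits (0,0):0^0=0 -> mex({0}) = 1
G(2): splits (0,0):0^0=0 -> mex({0}) = 1
G(3): splits (0,0):0^0=0 -> mex({0}) = 1
G(4): splits (0,1):0^1=1 (0,0):0^0=0 -> mex({0, 1}) = 2
G(5): splits (0,2):0^1=1 (0,1):0^1=1 (0,0):0^0=0 -> mex({0, 1}) = 2
G(6) = mex({1}) = 0
G(7) = mex({0, 1, 2}) = 3
G(8) = mex({0, 1, 2}) = 3
G(9) = mex({0, 2}) = 1
G(10) = mex({0, 2, 3}) = 1
G(11) = mex({0, 3}) = 1
Therefore G(11) = 1.

1


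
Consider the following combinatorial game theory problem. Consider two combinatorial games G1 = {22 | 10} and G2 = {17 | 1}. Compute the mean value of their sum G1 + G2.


G1 = {22 | 10}, G2 = {17 | 1}
Each is a switch {a | b} with numbers a > b; its mean value is (a + b)/2, and mean value is additive over game sums: m(G1 + G2) = m(G1) + m(G2).
Mean of G1 = (22 + (10))/2 = 32/2 = 16
Mean of G2 = (17 + (1))/2 = 18/2 = 9
Mean of G1 + G2 = 16 + 9 = 25

25


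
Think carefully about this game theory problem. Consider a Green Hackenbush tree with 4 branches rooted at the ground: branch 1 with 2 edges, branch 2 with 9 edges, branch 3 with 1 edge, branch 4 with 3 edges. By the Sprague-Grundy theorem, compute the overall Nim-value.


The tree has 4 branches from the ground vertex.
In Green Hackenbush, the Nim-value of a simple path of length k is k.
Branch 1: length 2, Nim-value = 2
Branch 2: length 9, Nim-value = 9
Branch 3: length 1, Nim-value = 1
Branch 4: length 3, Nim-value = 3
Total Nim-value = XOR of all branch values:
0 XOR 2 = 2
2 XOR 9 = 11
11 XOR 1 = 10
10 XOR 3 = 9
Nim-value of the tree = 9

9


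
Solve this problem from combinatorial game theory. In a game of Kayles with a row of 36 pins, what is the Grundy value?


Kayles: a move removes 1 or 2 adjacent pins from a contiguous row.
Removing pins from a row of k leaves two independent rows (a, b) with a + b = k - 1 (one pin) or a + b = k - 2 (two pins); an end removal gives a = 0.
By Sprague-Grundy, G(k) = mex{ G(a) XOR G(b) } over all these splits. G(0) = 0.
G(1): splits (0,0):0^0=0 -> mex({0}) = 1
G(2): splits (0,1):0^1=1 (0,0):0^0=0 -> mex({0, 1}) = 2
G(3): splits (0,2):0^2=2 (1,1):1^1=0 (0,1):0^1=1 -> mex({0, 1, 2}) = 3
G(4): splits (0,3):0^3=3 (1,2):1^2=3 (0,2):0^2=2 (1,1):1^1=0 -> mex({0, 2, 3}) = 1
G(5): splits (0,4):0^1=1 (1,3):1^3=2 (2,2):2^2=0 (0,3):0^3=3 (1,2):1^2=3 -> mex({0, 1, 2, 3}) = 4
G(6) = mex({0, 1, 2, 4}) = 3
G(7) = mex({0, 1, 3, 4, 5}) = 2
G(8) = mex({0, 2, 3, 5, 6}) = 1
G(9) = mex({0, 1, 2, 3, 6, 7}) = 4
G(10) = mex({0, 1, 3, 4, 5, 7}) = 2
G(11) = mex({0, 1, 2, 3, 4, 5}) = 6
G(12) = mex({0, 1, 2, 3, 5, 6, 7}) = 4
G(13) = mex({0, 2, 3, 4, 6, 7}) = 1
G(14) = mex({0, 1, 4, 5, 6, 7}) = 2
G(15) = mex({0, 1, 2, 3, 4, 5, 6}) = 7
G(16) = mex({0, 2, 3, 5, 6, 7}) = 1
G(17) = mex({0, 1, 2, 3, 5, 6, 7}) = 4
G(18) = mex({0, 1, 2, 4, 5, 6}) = 3
G(19) = mex({0, 1, 3, 4, 5, 7}) = 2
G(20) = mex({0, 2, 3, 4, 5, 6, 7}) = 1
G(21) = mex({0, 1, 2, 3, 5, 6, 7}) = 4
G(22) = mex({0, 1, 2, 3, 4, 5, 7}) = 6
G(23) = mex({0, 1, 2, 3, 4, 5, 6}) = 7
G(24) = mex({0, 1, 2, 3, 5, 6, 7}) = 4
G(25) = mex({0, 2, 3, 4, 6, 7}) = 1
G(26) = mex({0, 1, 3, 4, 5, 6, 7}) = 2
G(27) = mex({0, 1, 2, 3, 4, 5, 6, 7}) = 8
G(28) = mex({0, 1, 2, 3, 4, 6, 7, 8}) = 5
G(29) = mex({0, 1, 2, 3, 5, 6, 7, 8, 9}) = 4
G(30) = mex({0, 1, 2, 3, 4, 5, 6, 9, 10}) = 7
G(31) = mex({0, 1, 3, 4, 5, 7, 10, 11}) = 2
G(32) = mex({0, 2, 3, 4, 5, 6, 7, 9, 11}) = 1
G(33) = mex({0, 1, 2, 3, 4, 5, 6, 7, 9, 12}) = 8
G(34) = mex({0, 1, 2, 3, 4, 5, 7, 8, 11, 12}) = 6
G(35) = mex({0, 1, 2, 3, 4, 5, 6, 8, 9, 10, 11}) = 7
G(36) = mex({0, 1, 2, 3, 5, 6, 7, 9, 10}) = 4
Therefore G(36) = 4.

4


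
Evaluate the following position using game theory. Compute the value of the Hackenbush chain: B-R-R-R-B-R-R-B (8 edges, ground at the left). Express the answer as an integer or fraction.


Edges (from ground): B-R-R-R-B-R-R-B
By Berlekamp's sign-expansion rule, a Blue-Red Hackenbush stalk has the value of the surreal number whose sign sequence is the edge sequence with B -> + and R -> -.
Sign sequence: +---+--+
Trace the sign expansion in the surreal number tree, starting from 0:
Edge 1: B (sign +) -> bounds (0, +inf), value = 1
Edge 2: R (sign -) -> bounds (0, 1), value = 1/2
Edge 3: R (sign -) -> bounds (0, 1/2), value = 1/4
Edge 4: R (sign -) -> bounds (0, 1/4), value = 1/8
Edge 5: B (sign +) -> bounds (1/8, 1/4), value = 3/16
Edge 6: R (sign -) -> bounds (1/8, 3/16), value = 5/32
Edge 7: R (sign -) -> bounds (1/8, 5/32), value = 9/64
Edge 8: B (sign +) -> bounds (9/64, 5/32), value = 19/128
Game value = 19/128

19/128


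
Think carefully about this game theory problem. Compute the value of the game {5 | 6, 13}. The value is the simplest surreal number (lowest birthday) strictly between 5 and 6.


Left options: {5}, max = 5
Right options: {6, 13}, min = 6
All options are numbers and max(Left) < min(Right), so by the simplicity theorem the value is the simplest (earliest-born) number strictly between 5 and 6.
No integer lies strictly between 5 and 6, so the value is the dyadic rational m/2^k in the interval with the smallest k (then m odd); search k = 1, 2, ...:
Denominator 2: 11/2 lies strictly between 5 and 6 -- found.
The simplest number in the interval is 11/2.
Game value = 11/2

11/2
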